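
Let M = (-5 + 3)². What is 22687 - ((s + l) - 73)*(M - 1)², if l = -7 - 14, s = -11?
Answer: 23632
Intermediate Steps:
M = 4 (M = (-2)² = 4)
l = -21
22687 - ((s + l) - 73)*(M - 1)² = 22687 - ((-11 - 21) - 73)*(4 - 1)² = 22687 - (-32 - 73)*3² = 22687 - (-105)*9 = 22687 - 1*(-945) = 22687 + 945 = 23632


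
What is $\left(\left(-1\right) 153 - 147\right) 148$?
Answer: $-44400$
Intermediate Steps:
$\left(\left(-1\right) 153 - 147\right) 148 = \left(-153 - 147\right) 148 = \left(-300\right) 148 = -44400$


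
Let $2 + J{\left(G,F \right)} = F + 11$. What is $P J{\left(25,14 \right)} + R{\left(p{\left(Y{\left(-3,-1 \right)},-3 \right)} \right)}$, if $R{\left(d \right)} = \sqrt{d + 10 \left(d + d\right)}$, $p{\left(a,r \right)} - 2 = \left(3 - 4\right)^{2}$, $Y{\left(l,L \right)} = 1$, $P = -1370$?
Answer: $-31510 + 3 \sqrt{7} \approx -31502.0$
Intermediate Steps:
$J{\left(G,F \right)} = 9 + F$ ($J{\left(G,F \right)} = -2 + \left(F + 11\right) = -2 + \left(11 + F\right) = 9 + F$)
$p{\left(a,r \right)} = 3$ ($p{\left(a,r \right)} = 2 + \left(3 - 4\right)^{2} = 2 + \left(-1\right)^{2} = 2 + 1 = 3$)
$R{\left(d \right)} = \sqrt{21} \sqrt{d}$ ($R{\left(d \right)} = \sqrt{d + 10 \cdot 2 d} = \sqrt{d + 20 d} = \sqrt{21 d} = \sqrt{21} \sqrt{d}$)
$P J{\left(25,14 \right)} + R{\left(p{\left(Y{\left(-3,-1 \right)},-3 \right)} \right)} = - 1370 \left(9 + 14\right) + \sqrt{21} \sqrt{3} = \left(-1370\right) 23 + 3 \sqrt{7} = -31510 + 3 \sqrt{7}$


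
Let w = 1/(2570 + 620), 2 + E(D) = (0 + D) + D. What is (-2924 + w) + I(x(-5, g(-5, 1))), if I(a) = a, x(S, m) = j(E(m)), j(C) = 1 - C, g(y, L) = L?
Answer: -9324369/3190 ≈ -2923.0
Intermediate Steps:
E(D) = -2 + 2*D (E(D) = -2 + ((0 + D) + D) = -2 + (D + D) = -2 + 2*D)
x(S, m) = 3 - 2*m (x(S, m) = 1 - (-2 + 2*m) = 1 + (2 - 2*m) = 3 - 2*m)
w = 1/3190 ≈ 0.00031348
(-2924 + w) + I(x(-5, g(-5, 1))) = (-2924 + 1/3190) + (3 - 2*1) = -9327559/3190 + (3 - 2) = -9327559/3190 + 1 = -9324369/3190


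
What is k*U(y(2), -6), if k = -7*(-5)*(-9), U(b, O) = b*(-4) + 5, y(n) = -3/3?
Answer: -2835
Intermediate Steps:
y(n) = -1 (y(n) = -3*⅓ = -1)
U(b, O) = 5 - 4*b (U(b, O) = -4*b + 5 = 5 - 4*b)
k = -315 (k = 35*(-9) = -315)
k*U(y(2), -6) = -315*(5 - 4*(-1)) = -315*(5 + 4) = -315*9 = -2835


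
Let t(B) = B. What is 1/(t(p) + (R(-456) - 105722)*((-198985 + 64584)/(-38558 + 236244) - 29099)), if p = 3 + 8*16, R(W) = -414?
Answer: 98843/305278953396853 ≈ 3.2378e-10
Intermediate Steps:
p = 131 (p = 3 + 128 = 131)
1/(t(p) + (R(-456) - 105722)*((-198985 + 64584)/(-38558 + 236244) - 29099)) = 1/(131 + (-414 - 105722)*((-198985 + 64584)/(-38558 + 236244) - 29099)) = 1/(131 - 106136*(-134401/197686 - 29099)) = 1/(131 - 106136*(-5752599315/197686)) = 1/(131 + 305278940448420/98843) = 1/(305278953396853/98843) = 98843/305278953396853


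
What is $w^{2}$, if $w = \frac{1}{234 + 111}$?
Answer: $\frac{1}{119025} \approx 8.4016 \cdot 10^{-6}$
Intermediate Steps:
$w = \frac{1}{345} \approx 0.0028986$
$w^{2} = \left(\frac{1}{345}\right)^{2} = \frac{1}{119025}$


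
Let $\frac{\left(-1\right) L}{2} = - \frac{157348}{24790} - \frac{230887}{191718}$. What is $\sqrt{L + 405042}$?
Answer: $\frac{\sqrt{63537861461571473108515}}{396057435} \approx 636.44$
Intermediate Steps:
$L = \frac{17945066297}{1188172305}$ ($L = - 2 \left(- \frac{157348}{24790} - \frac{230887}{191718}\right) = - 2 \left(\left(-157348\right) \frac{1}{24790} - \frac{230887}{191718}\right) = - 2 \left(- \frac{78674}{12395} - \frac{230887}{191718}\right) = \left(-2\right) \left(- \frac{17945066297}{2376344610}\right) = \frac{17945066297}{1188172305} \approx 15.103$)
$\sqrt{L + 405042} = \sqrt{\frac{17945066297}{1188172305} + 405042} = \sqrt{\frac{481277631828107}{1188172305}} = \frac{\sqrt{63537861461571473108515}}{396057435}$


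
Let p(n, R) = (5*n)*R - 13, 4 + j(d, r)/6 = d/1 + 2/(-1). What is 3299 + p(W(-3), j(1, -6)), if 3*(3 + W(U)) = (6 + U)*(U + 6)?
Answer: 3286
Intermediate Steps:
W(U) = -3 + (6 + U)**2/3 (W(U) = -3 + ((6 + U)*(U + 6))/3 = -3 + ((6 + U)*(6 + U))/3 = -3 + (6 + U)**2/3)
j(d, r) = -36 + 6*d (j(d, r) = -24 + 6*(d/1 + 2/(-1)) = -24 + 6*(d*1 + 2*(-1)) = -24 + 6*(d - 2) = -24 + 6*(-2 + d) = -24 + (-12 + 6*d) = -36 + 6*d)
p(n, R) = -13 + 5*R*n (p(n, R) = 5*R*n - 13 = -13 + 5*R*n)
3299 + p(W(-3), j(1, -6)) = 3299 + (-13 + 5*(-36 + 6*1)*(-3 + (6 - 3)**2/3)) = 3299 + (-13 + 5*(-36 + 6)*(-3 + (1/3)*3**2)) = 3299 + (-13 + 5*(-30)*(-3 + (1/3)*9)) = 3299 + (-13 + 5*(-30)*(-3 + 3)) = 3299 + (-13 + 5*(-30)*0) = 3299 + (-13 + 0) = 3299 - 13 = 3286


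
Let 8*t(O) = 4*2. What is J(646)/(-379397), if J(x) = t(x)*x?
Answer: -646/379397 ≈ -0.0017027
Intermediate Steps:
t(O) = 1 (t(O) = (4*2)/8 = (1/8)*8 = 1)
J(x) = x (J(x) = 1*x = x)
J(646)/(-379397) = 646/(-379397) = 646*(-1/379397) = -646/379397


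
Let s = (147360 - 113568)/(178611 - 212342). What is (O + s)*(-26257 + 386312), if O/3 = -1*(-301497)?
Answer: 10985044780807095/33731 ≈ 3.2567e+11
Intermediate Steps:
s = -33792/33731 (s = 33792/(-33731) = 33792*(-1/33731) = -33792/33731 ≈ -1.0018)
O = 904491 (O = 3*(-1*(-301497)) = 3*301497 = 904491)
(O + s)*(-26257 + 386312) = (904491 - 33792/33731)*(-26257 + 386312) = (30509352129/33731)*360055 = 10985044780807095/33731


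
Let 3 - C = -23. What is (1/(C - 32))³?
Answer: -1/216 ≈ -0.0046296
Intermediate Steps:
C = 26 (C = 3 - 1*(-23) = 3 + 23 = 26)
(1/(C - 32))³ = (1/(26 - 32))³ = (1/(-6))³ = (-⅙)³ = -1/216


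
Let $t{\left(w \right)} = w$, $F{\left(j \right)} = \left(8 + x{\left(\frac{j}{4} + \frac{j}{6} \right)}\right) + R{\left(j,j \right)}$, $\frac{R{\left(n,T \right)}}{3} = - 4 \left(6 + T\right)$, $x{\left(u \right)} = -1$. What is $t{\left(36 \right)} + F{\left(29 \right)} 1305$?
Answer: $-538929$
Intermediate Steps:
$R{\left(n,T \right)} = -72 - 12 T$ ($R{\left(n,T \right)} = 3 \left(- 4 \left(6 + T\right)\right) = 3 \left(-24 - 4 T\right) = -72 - 12 T$)
$F{\left(j \right)} = -65 - 12 j$ ($F{\left(j \right)} = \left(8 - 1\right) - \left(72 + 12 j\right) = 7 - \left(72 + 12 j\right) = -65 - 12 j$)
$t{\left(36 \right)} + F{\left(29 \right)} 1305 = 36 + \left(-65 - 348\right) 1305 = 36 - 538965 = -538929$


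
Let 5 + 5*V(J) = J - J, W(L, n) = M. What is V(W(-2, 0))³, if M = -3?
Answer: -1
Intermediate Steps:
W(L, n) = -3
V(J) = -1 (V(J) = -1 + (J - J)/5 = -1 + (⅕)*0 = -1 + 0 = -1)
V(W(-2, 0))³ = (-1)³ = -1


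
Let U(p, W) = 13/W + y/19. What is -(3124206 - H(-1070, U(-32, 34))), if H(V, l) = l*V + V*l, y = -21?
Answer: -1008618848/323 ≈ -3.1227e+6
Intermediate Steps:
U(p, W) = -21/19 + 13/W (U(p, W) = 13/W - 21/19 = -21/19 + 13/W)
H(V, l) = 2*V*l (H(V, l) = V*l + V*l = 2*V*l)
-(3124206 - H(-1070, U(-32, 34))) = -(3124206 - 2*(-1070)*(-21/19 + 13/34)) = -(3124206 - 2*(-1070)*(-467)/646) = -(3124206 - 1*499690/323) = -(3124206 - 499690/323) = -1*1008618848/323 = -1008618848/323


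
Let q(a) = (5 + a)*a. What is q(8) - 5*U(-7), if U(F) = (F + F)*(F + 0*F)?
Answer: -386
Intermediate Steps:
U(F) = 2*F**2 (U(F) = (2*F)*(F + 0) = (2*F)*F = 2*F**2)
q(a) = a*(5 + a)
q(8) - 5*U(-7) = 8*(5 + 8) - 10*(-7)**2 = 8*13 - 10*49 = 104 - 5*98 = 104 - 490 = -386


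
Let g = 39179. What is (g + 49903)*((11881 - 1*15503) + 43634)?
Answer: 3564348984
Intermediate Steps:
(g + 49903)*((11881 - 1*15503) + 43634) = (39179 + 49903)*((11881 - 1*15503) + 43634) = 89082*((11881 - 15503) + 43634) = 89082*(-3622 + 43634) = 89082*40012 = 3564348984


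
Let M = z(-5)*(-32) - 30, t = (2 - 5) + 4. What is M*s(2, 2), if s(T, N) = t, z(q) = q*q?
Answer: -830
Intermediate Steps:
z(q) = q²
t = 1 (t = -3 + 4 = 1)
s(T, N) = 1
M = -830 (M = (-5)²*(-32) - 30 = 25*(-32) - 30 = -800 - 30 = -830)
M*s(2, 2) = -830*1 = -830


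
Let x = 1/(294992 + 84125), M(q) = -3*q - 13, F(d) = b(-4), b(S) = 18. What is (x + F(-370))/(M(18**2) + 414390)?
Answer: 6824107/156728863385 ≈ 4.3541e-5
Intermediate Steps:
F(d) = 18
M(q) = -13 - 3*q
x = 1/379117 ≈ 2.6377e-6
(x + F(-370))/(M(18**2) + 414390) = (1/379117 + 18)/((-13 - 3*18**2) + 414390) = 6824107/(379117*((-13 - 3*324) + 414390)) = 6824107/(379117*((-13 - 972) + 414390)) = 6824107/(379117*(-985 + 414390)) = (6824107/379117)/413405 = (6824107/379117)*(1/413405) = 6824107/156728863385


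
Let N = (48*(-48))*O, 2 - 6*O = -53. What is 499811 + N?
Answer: 478691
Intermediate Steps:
O = 55/6 (O = ⅓ - ⅙*(-53) = ⅓ + 53/6 = 55/6 ≈ 9.1667)
N = -21120 (N = (48*(-48))*(55/6) = -2304*55/6 = -21120)
499811 + N = 499811 - 21120 = 478691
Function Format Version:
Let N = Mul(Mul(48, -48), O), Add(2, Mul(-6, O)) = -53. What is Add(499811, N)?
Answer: 478691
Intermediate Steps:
O = Rational(55, 6) (O = Add(Rational(1, 3), Mul(Rational(-1, 6), -53)) = Add(Rational(1, 3), Rational(53, 6)) = Rational(55, 6) ≈ 9.1667)
N = -21120 (N = Mul(Mul(48, -48), Rational(55, 6)) = Mul(-2304, Rational(55, 6)) = -21120)
Add(499811, N) = Add(499811, -21120) = 478691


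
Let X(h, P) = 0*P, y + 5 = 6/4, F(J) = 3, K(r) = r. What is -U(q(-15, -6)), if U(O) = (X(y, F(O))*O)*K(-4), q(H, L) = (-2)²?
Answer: 0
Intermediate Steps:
q(H, L) = 4
y = -7/2 (y = -5 + 6/4 = -5 + 6*(¼) = -5 + 3/2 = -7/2 ≈ -3.5000)
X(h, P) = 0
U(O) = 0 (U(O) = (0*O)*(-4) = 0*(-4) = 0)
-U(q(-15, -6)) = -1*0 = 0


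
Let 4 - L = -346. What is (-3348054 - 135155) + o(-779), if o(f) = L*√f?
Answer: -3483209 + 350*I*√779 ≈ -3.4832e+6 + 9768.7*I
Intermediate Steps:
L = 350 (L = 4 - 1*(-346) = 4 + 346 = 350)
o(f) = 350*√f
(-3348054 - 135155) + o(-779) = (-3348054 - 135155) + 350*√(-779) = -3483209 + 350*(I*√779) = -3483209 + 350*I*√779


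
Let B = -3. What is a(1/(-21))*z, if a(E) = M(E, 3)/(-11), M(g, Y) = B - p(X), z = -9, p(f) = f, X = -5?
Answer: 18/11 ≈ 1.6364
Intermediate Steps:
M(g, Y) = 2 (M(g, Y) = -3 - 1*(-5) = -3 + 5 = 2)
a(E) = -2/11 (a(E) = 2/(-11) = 2*(-1/11) = -2/11)
a(1/(-21))*z = -2/11*(-9) = 18/11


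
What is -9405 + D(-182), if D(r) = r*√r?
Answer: -9405 - 182*I*√182 ≈ -9405.0 - 2455.3*I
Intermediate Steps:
D(r) = r^(3/2)
-9405 + D(-182) = -9405 + (-182)^(3/2) = -9405 - 182*I*√182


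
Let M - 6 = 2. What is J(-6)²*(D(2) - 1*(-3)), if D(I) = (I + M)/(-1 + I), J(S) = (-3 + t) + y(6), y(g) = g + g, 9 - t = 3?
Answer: 2925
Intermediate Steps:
t = 6 (t = 9 - 1*3 = 9 - 3 = 6)
M = 8 (M = 6 + 2 = 8)
y(g) = 2*g
J(S) = 15 (J(S) = (-3 + 6) + 2*6 = 3 + 12 = 15)
D(I) = (8 + I)/(-1 + I) (D(I) = (I + 8)/(-1 + I) = (8 + I)/(-1 + I))
J(-6)²*(D(2) - 1*(-3)) = 15²*((8 + 2)/(-1 + 2) - 1*(-3)) = 225*(10/1 + 3) = 225*(1*10 + 3) = 225*(10 + 3) = 225*13 = 2925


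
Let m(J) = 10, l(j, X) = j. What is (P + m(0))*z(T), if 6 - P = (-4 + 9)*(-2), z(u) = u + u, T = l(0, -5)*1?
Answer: 0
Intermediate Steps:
T = 0 (T = 0*1 = 0)
z(u) = 2*u
P = 16 (P = 6 - (-4 + 9)*(-2) = 6 - 5*(-2) = 6 - 1*(-10) = 6 + 10 = 16)
(P + m(0))*z(T) = (16 + 10)*(2*0) = 26*0 = 0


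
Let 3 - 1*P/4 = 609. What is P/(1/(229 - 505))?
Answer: 669024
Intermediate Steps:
P = -2424 (P = 12 - 4*609 = 12 - 2436 = -2424)
P/(1/(229 - 505)) = -2424/(1/(229 - 505)) = -2424/(1/(-276)) = -2424/(-1/276) = -2424*(-276) = 669024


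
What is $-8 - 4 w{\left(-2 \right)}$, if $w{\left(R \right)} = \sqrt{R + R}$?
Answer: $-8 - 8 i \approx -8.0 - 8.0 i$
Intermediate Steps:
$w{\left(R \right)} = \sqrt{2} \sqrt{R}$ ($w{\left(R \right)} = \sqrt{2 R} = \sqrt{2} \sqrt{R}$)
$-8 - 4 w{\left(-2 \right)} = -8 - 4 \sqrt{2} \sqrt{-2} = -8 - 4 \sqrt{2} i \sqrt{2} = -8 - 4 \cdot 2 i = -8 - 8 i$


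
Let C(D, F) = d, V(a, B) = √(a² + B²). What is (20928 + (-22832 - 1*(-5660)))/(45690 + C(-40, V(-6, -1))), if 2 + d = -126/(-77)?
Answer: 20658/251293 ≈ 0.082207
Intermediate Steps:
V(a, B) = √(B² + a²)
d = -4/11 (d = -2 - 126/(-77) = -2 - 126*(-1/77) = -2 + 18/11 = -4/11 ≈ -0.36364)
C(D, F) = -4/11
(20928 + (-22832 - 1*(-5660)))/(45690 + C(-40, V(-6, -1))) = (20928 + (-22832 - 1*(-5660)))/(45690 - 4/11) = (20928 + (-22832 + 5660))/(502586/11) = (20928 - 17172)*(11/502586) = 3756*(11/502586) = 20658/251293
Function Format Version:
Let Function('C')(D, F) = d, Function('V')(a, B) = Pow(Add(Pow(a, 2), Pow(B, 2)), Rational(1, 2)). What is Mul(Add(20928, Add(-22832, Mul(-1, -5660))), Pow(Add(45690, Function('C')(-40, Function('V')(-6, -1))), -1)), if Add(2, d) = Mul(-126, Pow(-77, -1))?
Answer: Rational(20658, 251293) ≈ 0.082207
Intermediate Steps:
Function('V')(a, B) = Pow(Add(Pow(B, 2), Pow(a, 2)), Rational(1, 2))
d = Rational(-4, 11) (d = Add(-2, Mul(-126, Pow(-77, -1))) = Add(-2, Mul(-126, Rational(-1, 77))) = Add(-2, Rational(18, 11)) = Rational(-4, 11) ≈ -0.36364)
Function('C')(D, F) = Rational(-4, 11)
Mul(Add(20928, Add(-22832, Mul(-1, -5660))), Pow(Add(45690, Function('C')(-40, Function('V')(-6, -1))), -1)) = Mul(Add(20928, Add(-22832, Mul(-1, -5660))), Pow(Add(45690, Rational(-4, 11)), -1)) = Mul(Add(20928, Add(-22832, 5660)), Pow(Rational(502586, 11), -1)) = Mul(Add(20928, -17172), Rational(11, 502586)) = Mul(3756, Rational(11, 502586)) = Rational(20658, 251293)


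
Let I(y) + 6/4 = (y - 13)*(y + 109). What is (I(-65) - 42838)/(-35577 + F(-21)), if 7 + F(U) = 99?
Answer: 1969/1510 ≈ 1.3040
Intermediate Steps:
F(U) = 92 (F(U) = -7 + 99 = 92)
I(y) = -3/2 + (-13 + y)*(109 + y) (I(y) = -3/2 + (y - 13)*(y + 109) = -3/2 + (-13 + y)*(109 + y))
(I(-65) - 42838)/(-35577 + F(-21)) = ((-2837/2 + (-65)² + 96*(-65)) - 42838)/(-35577 + 92) = ((-2837/2 + 4225 - 6240) - 42838)/(-35485) = (-6867/2 - 42838)*(-1/35485) = -92543/2*(-1/35485) = 1969/1510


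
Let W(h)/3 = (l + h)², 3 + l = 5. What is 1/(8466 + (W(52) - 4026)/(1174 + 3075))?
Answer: 4249/35976756 ≈ 0.00011810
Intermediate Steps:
l = 2 (l = -3 + 5 = 2)
W(h) = 3*(2 + h)²
1/(8466 + (W(52) - 4026)/(1174 + 3075)) = 1/(8466 + (3*(2 + 52)² - 4026)/(1174 + 3075)) = 1/(8466 + (3*54² - 4026)/4249) = 1/(8466 + (3*2916 - 4026)*(1/4249)) = 1/(8466 + (8748 - 4026)*(1/4249)) = 1/(8466 + 4722*(1/4249)) = 1/(8466 + 4722/4249) = 1/(35976756/4249) = 4249/35976756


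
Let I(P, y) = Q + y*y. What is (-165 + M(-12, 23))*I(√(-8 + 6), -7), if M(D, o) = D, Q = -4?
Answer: -7965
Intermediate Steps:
I(P, y) = -4 + y² (I(P, y) = -4 + y*y = -4 + y²)
(-165 + M(-12, 23))*I(√(-8 + 6), -7) = (-165 - 12)*(-4 + (-7)²) = -177*(-4 + 49) = -177*45 = -7965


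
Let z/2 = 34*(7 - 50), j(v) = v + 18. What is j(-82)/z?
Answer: 16/731 ≈ 0.021888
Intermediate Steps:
j(v) = 18 + v
z = -2924 (z = 2*(34*(7 - 50)) = 2*(34*(-43)) = 2*(-1462) = -2924)
j(-82)/z = (18 - 82)/(-2924) = -64*(-1/2924) = 16/731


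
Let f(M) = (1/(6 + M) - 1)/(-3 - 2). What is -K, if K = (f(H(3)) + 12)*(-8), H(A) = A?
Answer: 4384/45 ≈ 97.422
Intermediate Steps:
f(M) = ⅕ - 1/(5*(6 + M)) (f(M) = (-1 + 1/(6 + M))/(-5) = (-1 + 1/(6 + M))*(-⅕) = ⅕ - 1/(5*(6 + M)))
K = -4384/45 (K = ((5 + 3)/(5*(6 + 3)) + 12)*(-8) = ((⅕)*8/9 + 12)*(-8) = ((⅕)*(⅑)*8 + 12)*(-8) = (8/45 + 12)*(-8) = (548/45)*(-8) = -4384/45 ≈ -97.422)
-K = -1*(-4384/45) = 4384/45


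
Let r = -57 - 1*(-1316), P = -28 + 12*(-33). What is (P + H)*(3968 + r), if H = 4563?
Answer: 21634553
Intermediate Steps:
P = -424 (P = -28 - 396 = -424)
r = 1259 (r = -57 + 1316 = 1259)
(P + H)*(3968 + r) = (-424 + 4563)*(3968 + 1259) = 4139*5227 = 21634553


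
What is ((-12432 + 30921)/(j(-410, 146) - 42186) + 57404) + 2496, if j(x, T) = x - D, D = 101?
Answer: 2557531811/42697 ≈ 59900.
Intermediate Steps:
j(x, T) = -101 + x (j(x, T) = x - 1*101 = x - 101 = -101 + x)
((-12432 + 30921)/(j(-410, 146) - 42186) + 57404) + 2496 = ((-12432 + 30921)/((-101 - 410) - 42186) + 57404) + 2496 = (18489/(-511 - 42186) + 57404) + 2496 = (18489/(-42697) + 57404) + 2496 = (18489*(-1/42697) + 57404) + 2496 = (-18489/42697 + 57404) + 2496 = 2450960099/42697 + 2496 = 2557531811/42697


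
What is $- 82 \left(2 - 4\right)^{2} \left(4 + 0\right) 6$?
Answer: $-7872$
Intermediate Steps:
$- 82 \left(2 - 4\right)^{2} \left(4 + 0\right) 6 = - 82 \left(-2\right)^{2} \cdot 4 \cdot 6 = - 82 \cdot 4 \cdot 4 \cdot 6 = - 82 \cdot 16 \cdot 6 = \left(-82\right) 96 = -7872$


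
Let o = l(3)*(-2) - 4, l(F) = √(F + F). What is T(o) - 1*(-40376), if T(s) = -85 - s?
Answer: 40295 + 2*√6 ≈ 40300.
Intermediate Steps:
l(F) = √2*√F (l(F) = √(2*F) = √2*√F)
o = -4 - 2*√6 (o = (√2*√3)*(-2) - 4 = √6*(-2) - 4 = -2*√6 - 4 = -4 - 2*√6 ≈ -8.8990)
T(o) - 1*(-40376) = (-85 - (-4 - 2*√6)) - 1*(-40376) = (-85 + (4 + 2*√6)) + 40376 = (-81 + 2*√6) + 40376 = 40295 + 2*√6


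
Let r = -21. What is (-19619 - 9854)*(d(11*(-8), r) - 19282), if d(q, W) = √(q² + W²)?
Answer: 568298386 - 29473*√8185 ≈ 5.6563e+8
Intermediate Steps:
d(q, W) = √(W² + q²)
(-19619 - 9854)*(d(11*(-8), r) - 19282) = (-19619 - 9854)*(√((-21)² + (11*(-8))²) - 19282) = -29473*(√(441 + (-88)²) - 19282) = -29473*(√(441 + 7744) - 19282) = -29473*(√8185 - 19282) = -29473*(-19282 + √8185) = 568298386 - 29473*√8185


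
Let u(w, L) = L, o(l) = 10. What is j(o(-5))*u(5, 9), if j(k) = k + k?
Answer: 180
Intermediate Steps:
j(k) = 2*k
j(o(-5))*u(5, 9) = (2*10)*9 = 20*9 = 180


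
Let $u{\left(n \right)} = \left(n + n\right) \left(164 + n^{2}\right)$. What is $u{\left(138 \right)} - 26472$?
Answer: $5274936$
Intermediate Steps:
$u{\left(n \right)} = 2 n \left(164 + n^{2}\right)$
$u{\left(138 \right)} - 26472 = 2 \cdot 138 \left(164 + 138^{2}\right) - 26472 = 2 \cdot 138 \left(164 + 19044\right) - 26472 = 2 \cdot 138 \cdot 19208 - 26472 = 5301408 - 26472 = 5274936$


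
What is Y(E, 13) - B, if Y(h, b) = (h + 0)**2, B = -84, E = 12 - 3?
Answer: 165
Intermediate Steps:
E = 9
Y(h, b) = h**2
Y(E, 13) - B = 9**2 - 1*(-84) = 81 + 84 = 165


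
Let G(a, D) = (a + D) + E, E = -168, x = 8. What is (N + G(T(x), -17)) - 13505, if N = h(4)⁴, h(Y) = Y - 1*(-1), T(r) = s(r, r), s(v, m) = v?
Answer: -13057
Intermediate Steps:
T(r) = r
h(Y) = 1 + Y (h(Y) = Y + 1 = 1 + Y)
N = 625 (N = (1 + 4)⁴ = 5⁴ = 625)
G(a, D) = -168 + D + a (G(a, D) = (a + D) - 168 = (D + a) - 168 = -168 + D + a)
(N + G(T(x), -17)) - 13505 = (625 + (-168 - 17 + 8)) - 13505 = (625 - 177) - 13505 = 448 - 13505 = -13057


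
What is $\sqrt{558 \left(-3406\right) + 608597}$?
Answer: $i \sqrt{1291951} \approx 1136.6 i$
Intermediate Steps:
$\sqrt{558 \left(-3406\right) + 608597} = \sqrt{-1900548 + 608597} = \sqrt{-1291951} = i \sqrt{1291951}$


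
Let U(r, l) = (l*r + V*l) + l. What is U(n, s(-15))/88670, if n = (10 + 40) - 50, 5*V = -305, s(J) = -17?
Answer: 102/8867 ≈ 0.011503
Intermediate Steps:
V = -61 (V = (⅕)*(-305) = -61)
n = 0 (n = 50 - 50 = 0)
U(r, l) = -60*l + l*r (U(r, l) = (l*r - 61*l) + l = (-61*l + l*r) + l = -60*l + l*r)
U(n, s(-15))/88670 = -17*(-60 + 0)/88670 = -17*(-60)*(1/88670) = 1020*(1/88670) = 102/8867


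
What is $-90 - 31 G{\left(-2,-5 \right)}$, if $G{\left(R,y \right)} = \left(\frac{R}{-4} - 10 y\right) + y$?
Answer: $- \frac{3001}{2} \approx -1500.5$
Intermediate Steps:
$G{\left(R,y \right)} = - 9 y - \frac{R}{4}$ ($G{\left(R,y \right)} = \left(- \frac{R}{4} - 10 y\right) + y = \left(- 10 y - \frac{R}{4}\right) + y = - 9 y - \frac{R}{4}$)
$-90 - 31 G{\left(-2,-5 \right)} = -90 - 31 \left(\left(-9\right) \left(-5\right) - - \frac{1}{2}\right) = -90 - 31 \left(45 + \frac{1}{2}\right) = -90 - \frac{2821}{2} = - \frac{3001}{2}$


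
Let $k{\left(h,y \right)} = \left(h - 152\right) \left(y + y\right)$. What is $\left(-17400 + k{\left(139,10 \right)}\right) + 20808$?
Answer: $3148$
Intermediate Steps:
$k{\left(h,y \right)} = 2 y \left(-152 + h\right)$ ($k{\left(h,y \right)} = \left(-152 + h\right) 2 y = 2 y \left(-152 + h\right)$)
$\left(-17400 + k{\left(139,10 \right)}\right) + 20808 = \left(-17400 + 2 \cdot 10 \left(-152 + 139\right)\right) + 20808 = \left(-17400 + 2 \cdot 10 \left(-13\right)\right) + 20808 = \left(-17400 - 260\right) + 20808 = -17660 + 20808 = 3148$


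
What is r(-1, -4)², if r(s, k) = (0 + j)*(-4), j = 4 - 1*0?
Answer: 256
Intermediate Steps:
j = 4 (j = 4 + 0 = 4)
r(s, k) = -16 (r(s, k) = (0 + 4)*(-4) = 4*(-4) = -16)
r(-1, -4)² = (-16)² = 256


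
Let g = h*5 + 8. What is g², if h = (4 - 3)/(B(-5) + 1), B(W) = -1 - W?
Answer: 81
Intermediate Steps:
h = ⅕ (h = (4 - 3)/((-1 - 1*(-5)) + 1) = 1/((-1 + 5) + 1) = 1/(4 + 1) = 1/5 = 1*(⅕) = ⅕ ≈ 0.20000)
g = 9 (g = (⅕)*5 + 8 = 1 + 8 = 9)
g² = 9² = 81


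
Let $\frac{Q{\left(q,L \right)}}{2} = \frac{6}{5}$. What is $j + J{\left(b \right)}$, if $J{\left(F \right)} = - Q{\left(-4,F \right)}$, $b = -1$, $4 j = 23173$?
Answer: $\frac{115817}{20} \approx 5790.9$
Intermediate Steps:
$Q{\left(q,L \right)} = \frac{12}{5}$ ($Q{\left(q,L \right)} = 2 \cdot \frac{6}{5} = \frac{12}{5}$)
$j = \frac{23173}{4}$ ($j = \frac{1}{4} \cdot 23173 = \frac{23173}{4} \approx 5793.3$)
$J{\left(F \right)} = - \frac{12}{5}$ ($J{\left(F \right)} = \left(-1\right) \frac{12}{5} = - \frac{12}{5}$)
$j + J{\left(b \right)} = \frac{23173}{4} - \frac{12}{5} = \frac{115817}{20}$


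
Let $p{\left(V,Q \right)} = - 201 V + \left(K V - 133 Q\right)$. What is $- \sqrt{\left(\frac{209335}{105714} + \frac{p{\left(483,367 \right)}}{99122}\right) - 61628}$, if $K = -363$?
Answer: $- \frac{2 i \sqrt{239758226506109718317}}{124745037} \approx - 248.25 i$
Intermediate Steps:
$p{\left(V,Q \right)} = - 564 V - 133 Q$ ($p{\left(V,Q \right)} = - 201 V - \left(133 Q + 363 V\right) = - 564 V - 133 Q$)
$- \sqrt{\left(\frac{209335}{105714} + \frac{p{\left(483,367 \right)}}{99122}\right) - 61628} = - \sqrt{\left(\frac{209335}{105714} + \frac{\left(-564\right) 483 - 48811}{99122}\right) - 61628} = - \sqrt{\left(209335 \cdot \frac{1}{105714} + \left(-272412 - 48811\right) \frac{1}{99122}\right) - 61628} = - \sqrt{\left(\frac{29905}{15102} - \frac{321223}{99122}\right) - 61628} = - \sqrt{- \frac{471716584}{374235111} - 61628} = - \sqrt{- \frac{23063833137292}{374235111}} = - \frac{2 i \sqrt{239758226506109718317}}{124745037}$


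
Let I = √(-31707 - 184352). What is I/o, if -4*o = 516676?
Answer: -I*√216059/129169 ≈ -0.0035986*I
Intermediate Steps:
o = -129169 (o = -¼*516676 = -129169)
I = I*√216059 (I = √(-216059) = I*√216059 ≈ 464.82*I)
I/o = (I*√216059)/(-129169) = (I*√216059)*(-1/129169) = -I*√216059/129169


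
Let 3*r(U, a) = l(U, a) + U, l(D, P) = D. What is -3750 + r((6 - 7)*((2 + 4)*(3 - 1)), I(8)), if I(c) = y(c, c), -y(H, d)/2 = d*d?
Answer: -3758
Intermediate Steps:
y(H, d) = -2*d² (y(H, d) = -2*d*d = -2*d²)
I(c) = -2*c²
r(U, a) = 2*U/3 (r(U, a) = (U + U)/3 = (2*U)/3 = 2*U/3)
-3750 + r((6 - 7)*((2 + 4)*(3 - 1)), I(8)) = -3750 + 2*((6 - 7)*((2 + 4)*(3 - 1)))/3 = -3750 + 2*(-6*2)/3 = -3750 + 2*(-1*12)/3 = -3750 + (⅔)*(-12) = -3750 - 8 = -3758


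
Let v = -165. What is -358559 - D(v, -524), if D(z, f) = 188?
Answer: -358747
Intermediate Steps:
-358559 - D(v, -524) = -358559 - 1*188 = -358559 - 188 = -358747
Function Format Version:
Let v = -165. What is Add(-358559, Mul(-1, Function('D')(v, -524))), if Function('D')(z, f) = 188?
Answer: -358747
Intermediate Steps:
Add(-358559, Mul(-1, Function('D')(v, -524))) = Add(-358559, Mul(-1, 188)) = Add(-358559, -188) = -358747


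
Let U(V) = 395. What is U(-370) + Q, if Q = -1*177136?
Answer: -176741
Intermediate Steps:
Q = -177136
U(-370) + Q = 395 - 177136 = -176741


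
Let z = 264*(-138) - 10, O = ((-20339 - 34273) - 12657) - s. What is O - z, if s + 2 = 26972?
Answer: -57797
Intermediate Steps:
s = 26970 (s = -2 + 26972 = 26970)
O = -94239 (O = ((-20339 - 34273) - 12657) - 1*26970 = (-54612 - 12657) - 26970 = -67269 - 26970 = -94239)
z = -36442 (z = -36432 - 10 = -36442)
O - z = -94239 - 1*(-36442) = -94239 + 36442 = -57797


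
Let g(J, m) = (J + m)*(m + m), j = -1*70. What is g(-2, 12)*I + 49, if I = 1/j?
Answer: 319/7 ≈ 45.571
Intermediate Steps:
j = -70
I = -1/70 (I = 1/(-70) = -1/70 ≈ -0.014286)
g(J, m) = 2*m*(J + m) (g(J, m) = (J + m)*(2*m) = 2*m*(J + m))
g(-2, 12)*I + 49 = (2*12*(-2 + 12))*(-1/70) + 49 = (2*12*10)*(-1/70) + 49 = 240*(-1/70) + 49 = -24/7 + 49 = 319/7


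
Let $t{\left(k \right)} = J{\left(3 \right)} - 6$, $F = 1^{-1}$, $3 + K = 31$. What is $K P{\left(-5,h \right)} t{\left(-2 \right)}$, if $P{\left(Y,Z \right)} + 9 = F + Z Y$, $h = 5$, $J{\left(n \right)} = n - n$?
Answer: $5544$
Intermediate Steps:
$J{\left(n \right)} = 0$
$K = 28$ ($K = -3 + 31 = 28$)
$F = 1$
$t{\left(k \right)} = -6$ ($t{\left(k \right)} = 0 - 6 = -6$)
$P{\left(Y,Z \right)} = -8 + Y Z$ ($P{\left(Y,Z \right)} = -9 + \left(1 + Z Y\right) = -9 + \left(1 + Y Z\right) = -8 + Y Z$)
$K P{\left(-5,h \right)} t{\left(-2 \right)} = 28 \left(-8 - 25\right) \left(-6\right) = 28 \left(-33\right) \left(-6\right) = \left(-924\right) \left(-6\right) = 5544$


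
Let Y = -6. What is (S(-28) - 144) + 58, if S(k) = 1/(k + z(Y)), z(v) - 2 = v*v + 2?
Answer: -1031/12 ≈ -85.917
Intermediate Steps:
z(v) = 4 + v**2 (z(v) = 2 + (v*v + 2) = 2 + (v**2 + 2) = 2 + (2 + v**2) = 4 + v**2)
S(k) = 1/(40 + k) (S(k) = 1/(k + (4 + (-6)**2)) = 1/(k + (4 + 36)) = 1/(k + 40) = 1/(40 + k))
(S(-28) - 144) + 58 = (1/(40 - 28) - 144) + 58 = (1/12 - 144) + 58 = -1727/12 + 58 = -1031/12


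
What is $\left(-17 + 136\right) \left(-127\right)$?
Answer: $-15113$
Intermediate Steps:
$\left(-17 + 136\right) \left(-127\right) = 119 \left(-127\right) = -15113$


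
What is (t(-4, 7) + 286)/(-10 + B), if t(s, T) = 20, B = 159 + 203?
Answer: 153/176 ≈ 0.86932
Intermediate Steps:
B = 362
(t(-4, 7) + 286)/(-10 + B) = (20 + 286)/(-10 + 362) = 306/352 = 306*(1/352) = 153/176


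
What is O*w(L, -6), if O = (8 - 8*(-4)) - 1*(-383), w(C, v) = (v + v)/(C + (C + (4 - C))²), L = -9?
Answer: -5076/7 ≈ -725.14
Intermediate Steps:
w(C, v) = 2*v/(16 + C) (w(C, v) = (2*v)/(C + 4²) = (2*v)/(C + 16) = (2*v)/(16 + C) = 2*v/(16 + C))
O = 423 (O = (8 + 32) + 383 = 40 + 383 = 423)
O*w(L, -6) = 423*(2*(-6)/(16 - 9)) = 423*(2*(-6)/7) = 423*(2*(-6)*(⅐)) = 423*(-12/7) = -5076/7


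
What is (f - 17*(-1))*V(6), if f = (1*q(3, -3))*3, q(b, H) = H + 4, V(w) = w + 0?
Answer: 120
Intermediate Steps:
V(w) = w
q(b, H) = 4 + H
f = 3 (f = (1*(4 - 3))*3 = (1*1)*3 = 1*3 = 3)
(f - 17*(-1))*V(6) = (3 - 17*(-1))*6 = (3 + 17)*6 = 20*6 = 120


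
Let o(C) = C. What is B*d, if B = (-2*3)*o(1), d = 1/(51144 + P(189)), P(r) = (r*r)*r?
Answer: -2/2267471 ≈ -8.8204e-7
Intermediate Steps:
P(r) = r³ (P(r) = r²*r = r³)
d = 1/6802413 (d = 1/(51144 + 189³) = 1/(51144 + 6751269) = 1/6802413 ≈ 1.4701e-7)
B = -6 (B = -2*3*1 = -6*1 = -6)
B*d = -6*1/6802413 = -2/2267471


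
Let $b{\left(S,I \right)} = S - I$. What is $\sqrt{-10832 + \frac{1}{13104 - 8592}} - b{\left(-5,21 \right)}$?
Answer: $26 + \frac{i \sqrt{13782463206}}{1128} \approx 26.0 + 104.08 i$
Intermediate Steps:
$\sqrt{-10832 + \frac{1}{13104 - 8592}} - b{\left(-5,21 \right)} = \sqrt{-10832 + \frac{1}{13104 - 8592}} - \left(-5 - 21\right) = \sqrt{-10832 + \frac{1}{4512}} - \left(-5 - 21\right) = \sqrt{-10832 + \frac{1}{4512}} - -26 = \sqrt{- \frac{48873983}{4512}} + 26 = \frac{i \sqrt{13782463206}}{1128} + 26 = 26 + \frac{i \sqrt{13782463206}}{1128}$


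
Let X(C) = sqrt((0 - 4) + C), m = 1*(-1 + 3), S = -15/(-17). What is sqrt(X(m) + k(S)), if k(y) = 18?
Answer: sqrt(18 + I*sqrt(2)) ≈ 4.2459 + 0.16654*I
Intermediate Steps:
S = 15/17 (S = -15*(-1/17) = 15/17 ≈ 0.88235)
m = 2 (m = 1*2 = 2)
X(C) = sqrt(-4 + C)
sqrt(X(m) + k(S)) = sqrt(sqrt(-4 + 2) + 18) = sqrt(sqrt(-2) + 18) = sqrt(I*sqrt(2) + 18) = sqrt(18 + I*sqrt(2))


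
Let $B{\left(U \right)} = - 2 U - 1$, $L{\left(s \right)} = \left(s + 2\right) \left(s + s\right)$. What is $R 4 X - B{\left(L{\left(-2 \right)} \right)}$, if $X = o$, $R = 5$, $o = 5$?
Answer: $101$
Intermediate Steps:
$L{\left(s \right)} = 2 s \left(2 + s\right)$ ($L{\left(s \right)} = \left(2 + s\right) 2 s = 2 s \left(2 + s\right)$)
$B{\left(U \right)} = -1 - 2 U$
$X = 5$
$R 4 X - B{\left(L{\left(-2 \right)} \right)} = 5 \cdot 4 \cdot 5 - \left(-1 - 2 \cdot 2 \left(-2\right) \left(2 - 2\right)\right) = 20 \cdot 5 - \left(-1 - 2 \cdot 2 \left(-2\right) 0\right) = 100 - \left(-1 - 0\right) = 100 - \left(-1 + 0\right) = 100 - -1 = 100 + 1 = 101$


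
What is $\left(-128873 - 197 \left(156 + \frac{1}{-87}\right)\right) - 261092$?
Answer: $- \frac{36600442}{87} \approx -4.2069 \cdot 10^{5}$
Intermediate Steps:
$\left(-128873 - 197 \left(156 + \frac{1}{-87}\right)\right) - 261092 = \left(-128873 - 197 \left(156 - \frac{1}{87}\right)\right) - 261092 = \left(-128873 - \frac{2673487}{87}\right) - 261092 = - \frac{13885438}{87} - 261092 = - \frac{36600442}{87}$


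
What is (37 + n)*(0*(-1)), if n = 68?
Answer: 0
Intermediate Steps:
(37 + n)*(0*(-1)) = (37 + 68)*(0*(-1)) = 105*0 = 0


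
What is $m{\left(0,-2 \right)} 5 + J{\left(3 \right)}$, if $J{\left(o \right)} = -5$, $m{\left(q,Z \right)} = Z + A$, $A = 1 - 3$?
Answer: $-25$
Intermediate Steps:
$A = -2$
$m{\left(q,Z \right)} = -2 + Z$ ($m{\left(q,Z \right)} = Z - 2 = -2 + Z$)
$m{\left(0,-2 \right)} 5 + J{\left(3 \right)} = \left(-2 - 2\right) 5 - 5 = \left(-4\right) 5 - 5 = -20 - 5 = -25$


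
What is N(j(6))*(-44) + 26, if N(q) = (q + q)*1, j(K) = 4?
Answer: -326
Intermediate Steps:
N(q) = 2*q (N(q) = (2*q)*1 = 2*q)
N(j(6))*(-44) + 26 = (2*4)*(-44) + 26 = 8*(-44) + 26 = -352 + 26 = -326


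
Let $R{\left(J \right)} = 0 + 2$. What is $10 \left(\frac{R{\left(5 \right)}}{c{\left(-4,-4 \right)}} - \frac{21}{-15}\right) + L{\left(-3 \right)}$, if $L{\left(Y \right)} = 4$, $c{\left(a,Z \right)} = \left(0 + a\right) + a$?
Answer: $\frac{31}{2} \approx 15.5$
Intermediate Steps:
$R{\left(J \right)} = 2$
$c{\left(a,Z \right)} = 2 a$ ($c{\left(a,Z \right)} = a + a = 2 a$)
$10 \left(\frac{R{\left(5 \right)}}{c{\left(-4,-4 \right)}} - \frac{21}{-15}\right) + L{\left(-3 \right)} = 10 \left(\frac{2}{2 \left(-4\right)} - \frac{21}{-15}\right) + 4 = 10 \left(\frac{2}{-8} - - \frac{7}{5}\right) + 4 = 10 \left(2 \left(- \frac{1}{8}\right) + \frac{7}{5}\right) + 4 = 10 \left(- \frac{1}{4} + \frac{7}{5}\right) + 4 = 10 \cdot \frac{23}{20} + 4 = \frac{23}{2} + 4 = \frac{31}{2}$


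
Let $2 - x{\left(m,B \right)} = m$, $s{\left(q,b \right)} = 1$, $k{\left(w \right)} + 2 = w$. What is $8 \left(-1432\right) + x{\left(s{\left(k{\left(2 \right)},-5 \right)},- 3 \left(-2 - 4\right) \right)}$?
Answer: $-11455$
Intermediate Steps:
$k{\left(w \right)} = -2 + w$
$x{\left(m,B \right)} = 2 - m$
$8 \left(-1432\right) + x{\left(s{\left(k{\left(2 \right)},-5 \right)},- 3 \left(-2 - 4\right) \right)} = 8 \left(-1432\right) + \left(2 - 1\right) = -11456 + \left(2 - 1\right) = -11456 + 1 = -11455$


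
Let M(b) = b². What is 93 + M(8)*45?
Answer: 2973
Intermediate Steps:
93 + M(8)*45 = 93 + 8²*45 = 93 + 64*45 = 93 + 2880 = 2973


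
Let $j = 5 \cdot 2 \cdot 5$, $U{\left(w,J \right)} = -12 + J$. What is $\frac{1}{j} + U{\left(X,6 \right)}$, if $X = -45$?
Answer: $- \frac{299}{50} \approx -5.98$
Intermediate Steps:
$j = 50$ ($j = 10 \cdot 5 = 50$)
$\frac{1}{j} + U{\left(X,6 \right)} = \frac{1}{50} + \left(-12 + 6\right) = \frac{1}{50} - 6 = - \frac{299}{50}$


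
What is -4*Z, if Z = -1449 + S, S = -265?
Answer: 6856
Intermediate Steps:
Z = -1714 (Z = -1449 - 265 = -1714)
-4*Z = -4*(-1714) = 6856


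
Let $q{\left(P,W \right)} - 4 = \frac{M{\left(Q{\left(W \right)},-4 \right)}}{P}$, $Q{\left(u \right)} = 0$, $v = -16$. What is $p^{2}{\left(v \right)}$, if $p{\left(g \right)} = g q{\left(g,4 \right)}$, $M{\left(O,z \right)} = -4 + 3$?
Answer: $4225$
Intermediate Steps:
$M{\left(O,z \right)} = -1$
$q{\left(P,W \right)} = 4 - \frac{1}{P}$
$p{\left(g \right)} = g \left(4 - \frac{1}{g}\right)$
$p^{2}{\left(v \right)} = \left(-1 + 4 \left(-16\right)\right)^{2} = \left(-1 - 64\right)^{2} = \left(-65\right)^{2} = 4225$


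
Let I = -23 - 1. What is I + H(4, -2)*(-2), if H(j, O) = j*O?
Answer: -8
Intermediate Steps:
H(j, O) = O*j
I = -24
I + H(4, -2)*(-2) = -24 - 2*4*(-2) = -24 - 8*(-2) = -24 + 16 = -8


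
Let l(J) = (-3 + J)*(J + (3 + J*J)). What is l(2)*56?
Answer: -504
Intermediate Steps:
l(J) = (-3 + J)*(3 + J + J²) (l(J) = (-3 + J)*(J + (3 + J²)) = (-3 + J)*(3 + J + J²))
l(2)*56 = (-9 + 2³ - 2*2²)*56 = (-9 + 8 - 2*4)*56 = (-9 + 8 - 8)*56 = -9*56 = -504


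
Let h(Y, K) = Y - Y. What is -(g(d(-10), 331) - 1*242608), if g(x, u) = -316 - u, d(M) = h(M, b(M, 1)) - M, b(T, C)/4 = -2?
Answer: 243255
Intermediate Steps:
b(T, C) = -8 (b(T, C) = 4*(-2) = -8)
h(Y, K) = 0
d(M) = -M (d(M) = 0 - M = -M)
-(g(d(-10), 331) - 1*242608) = -((-316 - 1*331) - 1*242608) = -((-316 - 331) - 242608) = -(-647 - 242608) = -1*(-243255) = 243255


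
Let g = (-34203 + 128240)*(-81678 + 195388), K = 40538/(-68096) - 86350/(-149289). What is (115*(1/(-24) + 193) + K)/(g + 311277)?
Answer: 5371074414399/2588273632361691904 ≈ 2.0752e-6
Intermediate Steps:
K = -12270563/726141696 (K = 40538*(-1/68096) - 86350*(-1/149289) = -20269/34048 + 86350/149289 = -12270563/726141696 ≈ -0.016898)
g = 10692947270 (g = 94037*113710 = 10692947270)
(115*(1/(-24) + 193) + K)/(g + 311277) = (115*(1/(-24) + 193) - 12270563/726141696)/(10692947270 + 311277) = (115*(-1/24 + 193) - 12270563/726141696)/10693258547 = (115*(4631/24) - 12270563/726141696)*(1/10693258547) = (532565/24 - 12270563/726141696)*(1/10693258547) = (5371074414399/242047232)*(1/10693258547) = 5371074414399/2588273632361691904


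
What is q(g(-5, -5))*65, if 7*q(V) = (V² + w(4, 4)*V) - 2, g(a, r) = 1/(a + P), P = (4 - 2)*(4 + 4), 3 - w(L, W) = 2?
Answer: -14950/847 ≈ -17.651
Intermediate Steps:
w(L, W) = 1 (w(L, W) = 3 - 1*2 = 3 - 2 = 1)
P = 16 (P = 2*8 = 16)
g(a, r) = 1/(16 + a) (g(a, r) = 1/(a + 16) = 1/(16 + a))
q(V) = -2/7 + V/7 + V²/7 (q(V) = ((V² + 1*V) - 2)/7 = ((V² + V) - 2)/7 = ((V + V²) - 2)/7 = (-2 + V + V²)/7 = -2/7 + V/7 + V²/7)
q(g(-5, -5))*65 = (-2/7 + 1/(7*(16 - 5)) + (1/(16 - 5))²/7)*65 = (-2/7 + (⅐)/11 + (1/11)²/7)*65 = (-2/7 + (⅐)*(1/11) + (1/11)²/7)*65 = (-2/7 + 1/77 + (⅐)*(1/121))*65 = (-2/7 + 1/77 + 1/847)*65 = -230/847*65 = -14950/847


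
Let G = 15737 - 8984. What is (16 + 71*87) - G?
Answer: -560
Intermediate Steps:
G = 6753
(16 + 71*87) - G = (16 + 71*87) - 1*6753 = (16 + 6177) - 6753 = 6193 - 6753 = -560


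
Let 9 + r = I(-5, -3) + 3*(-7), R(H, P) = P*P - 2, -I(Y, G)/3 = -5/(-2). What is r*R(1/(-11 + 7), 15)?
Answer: -16725/2 ≈ -8362.5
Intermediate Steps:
I(Y, G) = -15/2 (I(Y, G) = -(-15)/(-2) = -(-15)*(-1)/2 = -3*5/2 = -15/2)
R(H, P) = -2 + P² (R(H, P) = P² - 2 = -2 + P²)
r = -75/2 (r = -9 + (-15/2 + 3*(-7)) = -9 + (-15/2 - 21) = -9 - 57/2 = -75/2 ≈ -37.500)
r*R(1/(-11 + 7), 15) = -75*(-2 + 15²)/2 = -75*(-2 + 225)/2 = -75/2*223 = -16725/2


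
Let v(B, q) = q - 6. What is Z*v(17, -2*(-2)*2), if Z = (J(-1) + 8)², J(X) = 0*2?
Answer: 128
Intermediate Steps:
J(X) = 0
v(B, q) = -6 + q
Z = 64 (Z = (0 + 8)² = 8² = 64)
Z*v(17, -2*(-2)*2) = 64*(-6 - 2*(-2)*2) = 64*(-6 + 4*2) = 64*(-6 + 8) = 64*2 = 128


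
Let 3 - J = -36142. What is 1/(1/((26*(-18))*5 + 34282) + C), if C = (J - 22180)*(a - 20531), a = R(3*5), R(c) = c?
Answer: -31942/9151572735479 ≈ -3.4903e-9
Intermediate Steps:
J = 36145 (J = 3 - 1*(-36142) = 3 + 36142 = 36145)
a = 15 (a = 3*5 = 15)
C = -286505940 (C = (36145 - 22180)*(15 - 20531) = 13965*(-20516) = -286505940)
1/(1/((26*(-18))*5 + 34282) + C) = 1/(1/((26*(-18))*5 + 34282) - 286505940) = 1/(1/(-468*5 + 34282) - 286505940) = 1/(1/(-2340 + 34282) - 286505940) = 1/(1/31942 - 286505940) = 1/(-9151572735479/31942) = -31942/9151572735479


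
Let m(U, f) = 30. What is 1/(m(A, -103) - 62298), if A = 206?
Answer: -1/62268 ≈ -1.6060e-5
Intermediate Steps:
1/(m(A, -103) - 62298) = 1/(30 - 62298) = 1/(-62268) = -1/62268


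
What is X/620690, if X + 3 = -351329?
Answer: -175666/310345 ≈ -0.56603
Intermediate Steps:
X = -351332 (X = -3 - 351329 = -351332)
X/620690 = -351332/620690 = -351332*1/620690 = -175666/310345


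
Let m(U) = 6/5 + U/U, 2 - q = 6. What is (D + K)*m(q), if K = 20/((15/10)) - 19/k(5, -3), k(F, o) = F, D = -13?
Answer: -572/75 ≈ -7.6267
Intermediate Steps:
q = -4 (q = 2 - 1*6 = 2 - 6 = -4)
m(U) = 11/5 (m(U) = 6*(⅕) + 1 = 6/5 + 1 = 11/5)
K = 143/15 (K = 20/((15/10)) - 19/5 = 20/((15*(⅒))) - 19*⅕ = 20/(3/2) - 19/5 = 20*(⅔) - 19/5 = 40/3 - 19/5 = 143/15 ≈ 9.5333)
(D + K)*m(q) = (-13 + 143/15)*(11/5) = -52/15*11/5 = -572/75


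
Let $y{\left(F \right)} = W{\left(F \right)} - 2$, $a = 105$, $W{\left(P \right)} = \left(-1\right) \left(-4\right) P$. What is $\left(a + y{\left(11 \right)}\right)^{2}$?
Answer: $21609$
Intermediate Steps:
$W{\left(P \right)} = 4 P$
$y{\left(F \right)} = -2 + 4 F$ ($y{\left(F \right)} = 4 F - 2 = -2 + 4 F$)
$\left(a + y{\left(11 \right)}\right)^{2} = \left(105 + \left(-2 + 4 \cdot 11\right)\right)^{2} = \left(105 + \left(-2 + 44\right)\right)^{2} = \left(105 + 42\right)^{2} = 147^{2} = 21609$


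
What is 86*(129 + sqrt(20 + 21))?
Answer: 11094 + 86*sqrt(41) ≈ 11645.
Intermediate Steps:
86*(129 + sqrt(20 + 21)) = 86*(129 + sqrt(41)) = 11094 + 86*sqrt(41)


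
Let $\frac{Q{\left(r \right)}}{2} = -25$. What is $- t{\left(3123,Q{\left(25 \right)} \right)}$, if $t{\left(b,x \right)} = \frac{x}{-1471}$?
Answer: $- \frac{50}{1471} \approx -0.033991$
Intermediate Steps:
$Q{\left(r \right)} = -50$ ($Q{\left(r \right)} = 2 \left(-25\right) = -50$)
$t{\left(b,x \right)} = - \frac{x}{1471}$ ($t{\left(b,x \right)} = x \left(- \frac{1}{1471}\right) = - \frac{x}{1471}$)
$- t{\left(3123,Q{\left(25 \right)} \right)} = - \frac{\left(-1\right) \left(-50\right)}{1471} = \left(-1\right) \frac{50}{1471} = - \frac{50}{1471}$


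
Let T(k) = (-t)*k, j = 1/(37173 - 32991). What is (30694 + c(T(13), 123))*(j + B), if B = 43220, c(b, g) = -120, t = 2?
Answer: 2763064728767/2091 ≈ 1.3214e+9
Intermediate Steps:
j = 1/4182 ≈ 0.00023912
T(k) = -2*k (T(k) = (-1*2)*k = -2*k)
(30694 + c(T(13), 123))*(j + B) = (30694 - 120)*(1/4182 + 43220) = 30574*(180746041/4182) = 2763064728767/2091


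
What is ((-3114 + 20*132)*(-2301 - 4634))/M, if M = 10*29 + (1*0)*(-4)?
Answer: 328719/29 ≈ 11335.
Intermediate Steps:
M = 290 (M = 290 + 0*(-4) = 290 + 0 = 290)
((-3114 + 20*132)*(-2301 - 4634))/M = ((-3114 + 20*132)*(-2301 - 4634))/290 = ((-3114 + 2640)*(-6935))*(1/290) = -474*(-6935)*(1/290) = 3287190*(1/290) = 328719/29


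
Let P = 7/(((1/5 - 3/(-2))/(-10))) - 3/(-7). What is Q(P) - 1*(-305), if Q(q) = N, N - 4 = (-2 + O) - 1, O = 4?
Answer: 310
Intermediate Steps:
N = 5 (N = 4 + ((-2 + 4) - 1) = 4 + (2 - 1) = 4 + 1 = 5)
P = -4849/119 (P = 7/(((1*(1/5) - 3*(-1/2))*(-1/10))) - 3*(-1/7) = 7/(((1/5 + 3/2)*(-1/10))) + 3/7 = 7/(((17/10)*(-1/10))) + 3/7 = 7/(-17/100) + 3/7 = 7*(-100/17) + 3/7 = -700/17 + 3/7 = -4849/119 ≈ -40.748)
Q(q) = 5
Q(P) - 1*(-305) = 5 - 1*(-305) = 5 + 305 = 310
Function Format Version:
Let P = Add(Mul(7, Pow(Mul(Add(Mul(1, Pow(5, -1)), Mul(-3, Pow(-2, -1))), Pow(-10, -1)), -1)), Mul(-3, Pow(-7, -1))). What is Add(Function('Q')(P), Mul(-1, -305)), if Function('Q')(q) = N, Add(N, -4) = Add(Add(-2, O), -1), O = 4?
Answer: 310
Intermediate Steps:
N = 5 (N = Add(4, Add(Add(-2, 4), -1)) = Add(4, Add(2, -1)) = Add(4, 1) = 5)
P = Rational(-4849, 119) (P = Add(Mul(7, Pow(Mul(Add(Mul(1, Rational(1, 5)), Mul(-3, Rational(-1, 2))), Rational(-1, 10)), -1)), Mul(-3, Rational(-1, 7))) = Add(Mul(7, Pow(Mul(Add(Rational(1, 5), Rational(3, 2)), Rational(-1, 10)), -1)), Rational(3, 7)) = Add(Mul(7, Pow(Mul(Rational(17, 10), Rational(-1, 10)), -1)), Rational(3, 7)) = Add(Mul(7, Pow(Rational(-17, 100), -1)), Rational(3, 7)) = Add(Mul(7, Rational(-100, 17)), Rational(3, 7)) = Add(Rational(-700, 17), Rational(3, 7)) = Rational(-4849, 119) ≈ -40.748)
Function('Q')(q) = 5
Add(Function('Q')(P), Mul(-1, -305)) = Add(5, Mul(-1, -305)) = Add(5, 305) = 310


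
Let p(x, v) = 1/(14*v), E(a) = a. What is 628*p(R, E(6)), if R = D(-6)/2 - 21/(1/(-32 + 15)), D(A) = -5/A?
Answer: 157/21 ≈ 7.4762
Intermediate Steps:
R = 4289/12 (R = -5/(-6)/2 - 21/(1/(-32 + 15)) = -5*(-⅙)*(½) - 21/(1/(-17)) = (⅚)*(½) - 21/(-1/17) = 5/12 - 21*(-17) = 5/12 + 357 = 4289/12 ≈ 357.42)
p(x, v) = 1/(14*v)
628*p(R, E(6)) = 628*((1/14)/6) = 628*((1/14)*(⅙)) = 628*(1/84) = 157/21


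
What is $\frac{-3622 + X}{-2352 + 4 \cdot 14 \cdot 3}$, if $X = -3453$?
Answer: $\frac{7075}{2184} \approx 3.2395$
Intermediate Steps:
$\frac{-3622 + X}{-2352 + 4 \cdot 14 \cdot 3} = \frac{-3622 - 3453}{-2352 + 4 \cdot 14 \cdot 3} = - \frac{7075}{-2352 + 56 \cdot 3} = - \frac{7075}{-2352 + 168} = - \frac{7075}{-2184} = \left(-7075\right) \left(- \frac{1}{2184}\right) = \frac{7075}{2184}$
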